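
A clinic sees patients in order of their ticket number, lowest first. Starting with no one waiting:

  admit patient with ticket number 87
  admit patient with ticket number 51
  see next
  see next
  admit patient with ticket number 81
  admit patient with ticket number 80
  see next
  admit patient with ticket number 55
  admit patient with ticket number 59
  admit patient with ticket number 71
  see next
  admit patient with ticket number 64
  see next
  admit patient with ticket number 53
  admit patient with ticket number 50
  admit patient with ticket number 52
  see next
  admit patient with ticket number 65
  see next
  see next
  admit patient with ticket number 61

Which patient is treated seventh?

52

insert 87 → {87}
insert 51 → {51, 87}
see next → 51; now {87}
see next → 87; now {}
insert 81 → {81}
insert 80 → {80, 81}
see next → 80; now {81}
insert 55 → {55, 81}
insert 59 → {55, 59, 81}
insert 71 → {55, 59, 71, 81}
see next → 55; now {59, 71, 81}
insert 64 → {59, 64, 71, 81}
see next → 59; now {64, 71, 81}
insert 53 → {53, 64, 71, 81}
insert 50 → {50, 53, 64, 71, 81}
insert 52 → {50, 52, 53, 64, 71, 81}
see next → 50; now {52, 53, 64, 71, 81}
insert 65 → {52, 53, 64, 65, 71, 81}
see next → 52; now {53, 64, 65, 71, 81}
see next → 53; now {64, 65, 71, 81}
insert 61 → {61, 64, 65, 71, 81}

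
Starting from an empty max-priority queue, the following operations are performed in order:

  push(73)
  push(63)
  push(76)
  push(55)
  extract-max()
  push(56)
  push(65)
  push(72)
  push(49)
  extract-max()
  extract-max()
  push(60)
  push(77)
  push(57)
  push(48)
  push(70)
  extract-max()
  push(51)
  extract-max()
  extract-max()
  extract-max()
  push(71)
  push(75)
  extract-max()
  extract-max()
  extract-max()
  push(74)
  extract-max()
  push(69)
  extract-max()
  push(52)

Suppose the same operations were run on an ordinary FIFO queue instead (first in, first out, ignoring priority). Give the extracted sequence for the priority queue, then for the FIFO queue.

priority queue: 76, 73, 72, 77, 70, 65, 63, 75, 71, 60, 74, 69; FIFO queue: 73 → 63 → 76 → 55 → 56 → 65 → 72 → 49 → 60 → 77 → 57 → 48

insert 73 → {73}
insert 63 → {73, 63}
insert 76 → {76, 73, 63}
insert 55 → {76, 73, 63, 55}
extract-max → 76; now {73, 63, 55}
insert 56 → {73, 63, 56, 55}
insert 65 → {73, 65, 63, 56, 55}
insert 72 → {73, 72, 65, 63, 56, 55}
insert 49 → {73, 72, 65, 63, 56, 55, 49}
extract-max → 73; now {72, 65, 63, 56, 55, 49}
extract-max → 72; now {65, 63, 56, 55, 49}
insert 60 → {65, 63, 60, 56, 55, 49}
insert 77 → {77, 65, 63, 60, 56, 55, 49}
insert 57 → {77, 65, 63, 60, 57, 56, 55, 49}
insert 48 → {77, 65, 63, 60, 57, 56, 55, 49, 48}
insert 70 → {77, 70, 65, 63, 60, 57, 56, 55, 49, 48}
extract-max → 77; now {70, 65, 63, 60, 57, 56, 55, 49, 48}
insert 51 → {70, 65, 63, 60, 57, 56, 55, 51, 49, 48}
extract-max → 70; now {65, 63, 60, 57, 56, 55, 51, 49, 48}
extract-max → 65; now {63, 60, 57, 56, 55, 51, 49, 48}
extract-max → 63; now {60, 57, 56, 55, 51, 49, 48}
insert 71 → {71, 60, 57, 56, 55, 51, 49, 48}
insert 75 → {75, 71, 60, 57, 56, 55, 51, 49, 48}
extract-max → 75; now {71, 60, 57, 56, 55, 51, 49, 48}
extract-max → 71; now {60, 57, 56, 55, 51, 49, 48}
extract-max → 60; now {57, 56, 55, 51, 49, 48}
insert 74 → {74, 57, 56, 55, 51, 49, 48}
extract-max → 74; now {57, 56, 55, 51, 49, 48}
insert 69 → {69, 57, 56, 55, 51, 49, 48}
extract-max → 69; now {57, 56, 55, 51, 49, 48}
insert 52 → {57, 56, 55, 52, 51, 49, 48}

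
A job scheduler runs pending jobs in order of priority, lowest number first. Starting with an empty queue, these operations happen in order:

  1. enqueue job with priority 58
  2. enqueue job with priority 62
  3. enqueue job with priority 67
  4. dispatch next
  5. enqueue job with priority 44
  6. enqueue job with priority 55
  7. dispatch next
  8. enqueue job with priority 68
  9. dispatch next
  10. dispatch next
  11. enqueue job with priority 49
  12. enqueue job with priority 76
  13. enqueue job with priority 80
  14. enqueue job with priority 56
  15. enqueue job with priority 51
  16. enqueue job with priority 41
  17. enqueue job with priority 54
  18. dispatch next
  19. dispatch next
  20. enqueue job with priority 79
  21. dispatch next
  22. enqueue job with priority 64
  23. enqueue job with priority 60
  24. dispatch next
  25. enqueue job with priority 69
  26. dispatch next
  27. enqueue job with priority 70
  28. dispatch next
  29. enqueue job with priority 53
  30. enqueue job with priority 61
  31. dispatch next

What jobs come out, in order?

58 → 44 → 55 → 62 → 41 → 49 → 51 → 54 → 56 → 60 → 53

insert 58 → {58}
insert 62 → {58, 62}
insert 67 → {58, 62, 67}
dispatch next → 58; now {62, 67}
insert 44 → {44, 62, 67}
insert 55 → {44, 55, 62, 67}
dispatch next → 44; now {55, 62, 67}
insert 68 → {55, 62, 67, 68}
dispatch next → 55; now {62, 67, 68}
dispatch next → 62; now {67, 68}
insert 49 → {49, 67, 68}
insert 76 → {49, 67, 68, 76}
insert 80 → {49, 67, 68, 76, 80}
insert 56 → {49, 56, 67, 68, 76, 80}
insert 51 → {49, 51, 56, 67, 68, 76, 80}
insert 41 → {41, 49, 51, 56, 67, 68, 76, 80}
insert 54 → {41, 49, 51, 54, 56, 67, 68, 76, 80}
dispatch next → 41; now {49, 51, 54, 56, 67, 68, 76, 80}
dispatch next → 49; now {51, 54, 56, 67, 68, 76, 80}
insert 79 → {51, 54, 56, 67, 68, 76, 79, 80}
dispatch next → 51; now {54, 56, 67, 68, 76, 79, 80}
insert 64 → {54, 56, 64, 67, 68, 76, 79, 80}
insert 60 → {54, 56, 60, 64, 67, 68, 76, 79, 80}
dispatch next → 54; now {56, 60, 64, 67, 68, 76, 79, 80}
insert 69 → {56, 60, 64, 67, 68, 69, 76, 79, 80}
dispatch next → 56; now {60, 64, 67, 68, 69, 76, 79, 80}
insert 70 → {60, 64, 67, 68, 69, 70, 76, 79, 80}
dispatch next → 60; now {64, 67, 68, 69, 70, 76, 79, 80}
insert 53 → {53, 64, 67, 68, 69, 70, 76, 79, 80}
insert 61 → {53, 61, 64, 67, 68, 69, 70, 76, 79, 80}
dispatch next → 53; now {61, 64, 67, 68, 69, 70, 76, 79, 80}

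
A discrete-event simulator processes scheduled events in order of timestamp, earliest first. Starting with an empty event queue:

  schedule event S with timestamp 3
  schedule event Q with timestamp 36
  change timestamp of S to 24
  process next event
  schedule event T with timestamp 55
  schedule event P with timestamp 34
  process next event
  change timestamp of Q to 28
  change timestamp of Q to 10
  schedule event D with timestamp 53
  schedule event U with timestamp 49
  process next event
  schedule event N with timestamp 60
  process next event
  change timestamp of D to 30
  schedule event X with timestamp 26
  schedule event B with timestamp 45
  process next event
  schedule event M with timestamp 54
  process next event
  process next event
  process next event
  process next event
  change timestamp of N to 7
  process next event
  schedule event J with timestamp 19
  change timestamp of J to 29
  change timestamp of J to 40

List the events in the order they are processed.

add S (timestamp 3) → {S:3}
add Q (timestamp 36) → {S:3, Q:36}
update S to timestamp 24 → {S:24, Q:36}
process next event → S; now {Q:36}
add T (timestamp 55) → {Q:36, T:55}
add P (timestamp 34) → {P:34, Q:36, T:55}
process next event → P; now {Q:36, T:55}
update Q to timestamp 28 → {Q:28, T:55}
update Q to timestamp 10 → {Q:10, T:55}
add D (timestamp 53) → {Q:10, D:53, T:55}
add U (timestamp 49) → {Q:10, U:49, D:53, T:55}
process next event → Q; now {U:49, D:53, T:55}
add N (timestamp 60) → {U:49, D:53, T:55, N:60}
process next event → U; now {D:53, T:55, N:60}
update D to timestamp 30 → {D:30, T:55, N:60}
add X (timestamp 26) → {X:26, D:30, T:55, N:60}
add B (timestamp 45) → {X:26, D:30, B:45, T:55, N:60}
process next event → X; now {D:30, B:45, T:55, N:60}
add M (timestamp 54) → {D:30, B:45, M:54, T:55, N:60}
process next event → D; now {B:45, M:54, T:55, N:60}
process next event → B; now {M:54, T:55, N:60}
process next event → M; now {T:55, N:60}
process next event → T; now {N:60}
update N to timestamp 7 → {N:7}
process next event → N; now {}
add J (timestamp 19) → {J:19}
update J to timestamp 29 → {J:29}
update J to timestamp 40 → {J:40}

S → P → Q → U → X → D → B → M → T → N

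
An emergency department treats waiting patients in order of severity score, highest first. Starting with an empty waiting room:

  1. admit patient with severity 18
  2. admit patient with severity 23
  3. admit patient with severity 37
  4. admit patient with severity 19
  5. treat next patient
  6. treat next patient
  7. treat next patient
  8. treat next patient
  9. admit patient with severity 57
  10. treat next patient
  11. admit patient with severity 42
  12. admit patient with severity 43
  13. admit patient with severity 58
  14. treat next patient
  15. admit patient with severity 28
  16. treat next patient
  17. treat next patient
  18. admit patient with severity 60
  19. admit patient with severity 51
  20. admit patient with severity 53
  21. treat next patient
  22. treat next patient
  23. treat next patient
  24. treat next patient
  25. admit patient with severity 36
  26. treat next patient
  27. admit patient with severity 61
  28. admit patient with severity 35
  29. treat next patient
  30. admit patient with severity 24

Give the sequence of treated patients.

insert 18 → {18}
insert 23 → {23, 18}
insert 37 → {37, 23, 18}
insert 19 → {37, 23, 19, 18}
treat next patient → 37; now {23, 19, 18}
treat next patient → 23; now {19, 18}
treat next patient → 19; now {18}
treat next patient → 18; now {}
insert 57 → {57}
treat next patient → 57; now {}
insert 42 → {42}
insert 43 → {43, 42}
insert 58 → {58, 43, 42}
treat next patient → 58; now {43, 42}
insert 28 → {43, 42, 28}
treat next patient → 43; now {42, 28}
treat next patient → 42; now {28}
insert 60 → {60, 28}
insert 51 → {60, 51, 28}
insert 53 → {60, 53, 51, 28}
treat next patient → 60; now {53, 51, 28}
treat next patient → 53; now {51, 28}
treat next patient → 51; now {28}
treat next patient → 28; now {}
insert 36 → {36}
treat next patient → 36; now {}
insert 61 → {61}
insert 35 → {61, 35}
treat next patient → 61; now {35}
insert 24 → {35, 24}

37, 23, 19, 18, 57, 58, 43, 42, 60, 53, 51, 28, 36, 61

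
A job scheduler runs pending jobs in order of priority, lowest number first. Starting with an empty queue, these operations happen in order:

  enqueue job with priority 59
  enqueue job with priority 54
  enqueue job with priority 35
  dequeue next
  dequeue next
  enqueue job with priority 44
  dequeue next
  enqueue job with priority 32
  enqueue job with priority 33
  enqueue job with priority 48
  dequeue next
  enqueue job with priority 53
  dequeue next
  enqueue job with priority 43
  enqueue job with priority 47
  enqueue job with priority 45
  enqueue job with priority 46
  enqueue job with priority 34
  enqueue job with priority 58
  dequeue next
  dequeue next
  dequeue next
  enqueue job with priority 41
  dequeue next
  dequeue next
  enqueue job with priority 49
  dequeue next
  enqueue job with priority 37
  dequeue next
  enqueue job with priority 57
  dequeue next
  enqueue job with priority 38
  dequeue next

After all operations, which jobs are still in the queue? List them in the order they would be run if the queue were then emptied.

insert 59 → {59}
insert 54 → {54, 59}
insert 35 → {35, 54, 59}
dequeue next → 35; now {54, 59}
dequeue next → 54; now {59}
insert 44 → {44, 59}
dequeue next → 44; now {59}
insert 32 → {32, 59}
insert 33 → {32, 33, 59}
insert 48 → {32, 33, 48, 59}
dequeue next → 32; now {33, 48, 59}
insert 53 → {33, 48, 53, 59}
dequeue next → 33; now {48, 53, 59}
insert 43 → {43, 48, 53, 59}
insert 47 → {43, 47, 48, 53, 59}
insert 45 → {43, 45, 47, 48, 53, 59}
insert 46 → {43, 45, 46, 47, 48, 53, 59}
insert 34 → {34, 43, 45, 46, 47, 48, 53, 59}
insert 58 → {34, 43, 45, 46, 47, 48, 53, 58, 59}
dequeue next → 34; now {43, 45, 46, 47, 48, 53, 58, 59}
dequeue next → 43; now {45, 46, 47, 48, 53, 58, 59}
dequeue next → 45; now {46, 47, 48, 53, 58, 59}
insert 41 → {41, 46, 47, 48, 53, 58, 59}
dequeue next → 41; now {46, 47, 48, 53, 58, 59}
dequeue next → 46; now {47, 48, 53, 58, 59}
insert 49 → {47, 48, 49, 53, 58, 59}
dequeue next → 47; now {48, 49, 53, 58, 59}
insert 37 → {37, 48, 49, 53, 58, 59}
dequeue next → 37; now {48, 49, 53, 58, 59}
insert 57 → {48, 49, 53, 57, 58, 59}
dequeue next → 48; now {49, 53, 57, 58, 59}
insert 38 → {38, 49, 53, 57, 58, 59}
dequeue next → 38; now {49, 53, 57, 58, 59}

[49, 53, 57, 58, 59]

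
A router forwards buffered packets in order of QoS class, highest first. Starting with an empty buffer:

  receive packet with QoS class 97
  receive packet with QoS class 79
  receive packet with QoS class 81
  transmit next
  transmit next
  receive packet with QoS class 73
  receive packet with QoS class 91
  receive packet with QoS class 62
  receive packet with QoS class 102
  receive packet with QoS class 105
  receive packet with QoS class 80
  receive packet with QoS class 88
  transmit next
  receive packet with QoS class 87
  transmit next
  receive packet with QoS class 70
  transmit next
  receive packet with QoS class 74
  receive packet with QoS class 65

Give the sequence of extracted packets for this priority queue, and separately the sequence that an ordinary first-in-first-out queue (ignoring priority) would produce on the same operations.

priority queue: 97, 81, 105, 102, 91; FIFO queue: [97, 79, 81, 73, 91]

insert 97 → {97}
insert 79 → {97, 79}
insert 81 → {97, 81, 79}
transmit next → 97; now {81, 79}
transmit next → 81; now {79}
insert 73 → {79, 73}
insert 91 → {91, 79, 73}
insert 62 → {91, 79, 73, 62}
insert 102 → {102, 91, 79, 73, 62}
insert 105 → {105, 102, 91, 79, 73, 62}
insert 80 → {105, 102, 91, 80, 79, 73, 62}
insert 88 → {105, 102, 91, 88, 80, 79, 73, 62}
transmit next → 105; now {102, 91, 88, 80, 79, 73, 62}
insert 87 → {102, 91, 88, 87, 80, 79, 73, 62}
transmit next → 102; now {91, 88, 87, 80, 79, 73, 62}
insert 70 → {91, 88, 87, 80, 79, 73, 70, 62}
transmit next → 91; now {88, 87, 80, 79, 73, 70, 62}
insert 74 → {88, 87, 80, 79, 74, 73, 70, 62}
insert 65 → {88, 87, 80, 79, 74, 73, 70, 65, 62}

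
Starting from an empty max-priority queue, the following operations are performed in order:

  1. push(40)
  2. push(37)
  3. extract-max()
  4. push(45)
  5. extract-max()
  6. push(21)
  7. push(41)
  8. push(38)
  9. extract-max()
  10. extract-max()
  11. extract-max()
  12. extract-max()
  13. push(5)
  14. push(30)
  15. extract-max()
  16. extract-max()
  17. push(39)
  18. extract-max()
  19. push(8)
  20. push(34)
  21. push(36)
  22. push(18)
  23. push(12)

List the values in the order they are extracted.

40 → 45 → 41 → 38 → 37 → 21 → 30 → 5 → 39

insert 40 → {40}
insert 37 → {40, 37}
extract-max → 40; now {37}
insert 45 → {45, 37}
extract-max → 45; now {37}
insert 21 → {37, 21}
insert 41 → {41, 37, 21}
insert 38 → {41, 38, 37, 21}
extract-max → 41; now {38, 37, 21}
extract-max → 38; now {37, 21}
extract-max → 37; now {21}
extract-max → 21; now {}
insert 5 → {5}
insert 30 → {30, 5}
extract-max → 30; now {5}
extract-max → 5; now {}
insert 39 → {39}
extract-max → 39; now {}
insert 8 → {8}
insert 34 → {34, 8}
insert 36 → {36, 34, 8}
insert 18 → {36, 34, 18, 8}
insert 12 → {36, 34, 18, 12, 8}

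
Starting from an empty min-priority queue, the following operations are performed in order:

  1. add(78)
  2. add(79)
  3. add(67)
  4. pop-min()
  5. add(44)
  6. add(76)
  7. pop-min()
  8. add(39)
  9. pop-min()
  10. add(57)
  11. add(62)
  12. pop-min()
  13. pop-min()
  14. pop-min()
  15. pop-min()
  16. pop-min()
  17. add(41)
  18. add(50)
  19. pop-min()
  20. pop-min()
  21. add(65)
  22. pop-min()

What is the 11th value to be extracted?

65

insert 78 → {78}
insert 79 → {78, 79}
insert 67 → {67, 78, 79}
pop-min → 67; now {78, 79}
insert 44 → {44, 78, 79}
insert 76 → {44, 76, 78, 79}
pop-min → 44; now {76, 78, 79}
insert 39 → {39, 76, 78, 79}
pop-min → 39; now {76, 78, 79}
insert 57 → {57, 76, 78, 79}
insert 62 → {57, 62, 76, 78, 79}
pop-min → 57; now {62, 76, 78, 79}
pop-min → 62; now {76, 78, 79}
pop-min → 76; now {78, 79}
pop-min → 78; now {79}
pop-min → 79; now {}
insert 41 → {41}
insert 50 → {41, 50}
pop-min → 41; now {50}
pop-min → 50; now {}
insert 65 → {65}
pop-min → 65; now {}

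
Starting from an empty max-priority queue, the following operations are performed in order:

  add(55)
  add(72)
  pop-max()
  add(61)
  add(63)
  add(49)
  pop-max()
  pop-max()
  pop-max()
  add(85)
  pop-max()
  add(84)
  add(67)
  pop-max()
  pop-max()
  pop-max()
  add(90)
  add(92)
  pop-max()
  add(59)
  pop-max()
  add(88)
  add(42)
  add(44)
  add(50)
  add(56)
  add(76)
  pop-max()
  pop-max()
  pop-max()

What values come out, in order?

72 → 63 → 61 → 55 → 85 → 84 → 67 → 49 → 92 → 90 → 88 → 76 → 59

insert 55 → {55}
insert 72 → {72, 55}
pop-max → 72; now {55}
insert 61 → {61, 55}
insert 63 → {63, 61, 55}
insert 49 → {63, 61, 55, 49}
pop-max → 63; now {61, 55, 49}
pop-max → 61; now {55, 49}
pop-max → 55; now {49}
insert 85 → {85, 49}
pop-max → 85; now {49}
insert 84 → {84, 49}
insert 67 → {84, 67, 49}
pop-max → 84; now {67, 49}
pop-max → 67; now {49}
pop-max → 49; now {}
insert 90 → {90}
insert 92 → {92, 90}
pop-max → 92; now {90}
insert 59 → {90, 59}
pop-max → 90; now {59}
insert 88 → {88, 59}
insert 42 → {88, 59, 42}
insert 44 → {88, 59, 44, 42}
insert 50 → {88, 59, 50, 44, 42}
insert 56 → {88, 59, 56, 50, 44, 42}
insert 76 → {88, 76, 59, 56, 50, 44, 42}
pop-max → 88; now {76, 59, 56, 50, 44, 42}
pop-max → 76; now {59, 56, 50, 44, 42}
pop-max → 59; now {56, 50, 44, 42}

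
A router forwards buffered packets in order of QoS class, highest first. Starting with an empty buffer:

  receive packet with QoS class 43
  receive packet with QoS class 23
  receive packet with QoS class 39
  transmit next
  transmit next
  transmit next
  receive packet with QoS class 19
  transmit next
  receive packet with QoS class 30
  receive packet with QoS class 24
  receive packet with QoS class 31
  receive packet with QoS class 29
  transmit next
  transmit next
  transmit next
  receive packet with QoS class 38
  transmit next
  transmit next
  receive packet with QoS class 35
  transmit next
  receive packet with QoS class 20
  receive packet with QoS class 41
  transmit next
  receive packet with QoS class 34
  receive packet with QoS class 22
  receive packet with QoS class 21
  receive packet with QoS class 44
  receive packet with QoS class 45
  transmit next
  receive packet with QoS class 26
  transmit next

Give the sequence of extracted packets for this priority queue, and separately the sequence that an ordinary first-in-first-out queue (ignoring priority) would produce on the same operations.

insert 43 → {43}
insert 23 → {43, 23}
insert 39 → {43, 39, 23}
transmit next → 43; now {39, 23}
transmit next → 39; now {23}
transmit next → 23; now {}
insert 19 → {19}
transmit next → 19; now {}
insert 30 → {30}
insert 24 → {30, 24}
insert 31 → {31, 30, 24}
insert 29 → {31, 30, 29, 24}
transmit next → 31; now {30, 29, 24}
transmit next → 30; now {29, 24}
transmit next → 29; now {24}
insert 38 → {38, 24}
transmit next → 38; now {24}
transmit next → 24; now {}
insert 35 → {35}
transmit next → 35; now {}
insert 20 → {20}
insert 41 → {41, 20}
transmit next → 41; now {20}
insert 34 → {34, 20}
insert 22 → {34, 22, 20}
insert 21 → {34, 22, 21, 20}
insert 44 → {44, 34, 22, 21, 20}
insert 45 → {45, 44, 34, 22, 21, 20}
transmit next → 45; now {44, 34, 22, 21, 20}
insert 26 → {44, 34, 26, 22, 21, 20}
transmit next → 44; now {34, 26, 22, 21, 20}

priority queue: 43 → 39 → 23 → 19 → 31 → 30 → 29 → 38 → 24 → 35 → 41 → 45 → 44; FIFO queue: 43, 23, 39, 19, 30, 24, 31, 29, 38, 35, 20, 41, 34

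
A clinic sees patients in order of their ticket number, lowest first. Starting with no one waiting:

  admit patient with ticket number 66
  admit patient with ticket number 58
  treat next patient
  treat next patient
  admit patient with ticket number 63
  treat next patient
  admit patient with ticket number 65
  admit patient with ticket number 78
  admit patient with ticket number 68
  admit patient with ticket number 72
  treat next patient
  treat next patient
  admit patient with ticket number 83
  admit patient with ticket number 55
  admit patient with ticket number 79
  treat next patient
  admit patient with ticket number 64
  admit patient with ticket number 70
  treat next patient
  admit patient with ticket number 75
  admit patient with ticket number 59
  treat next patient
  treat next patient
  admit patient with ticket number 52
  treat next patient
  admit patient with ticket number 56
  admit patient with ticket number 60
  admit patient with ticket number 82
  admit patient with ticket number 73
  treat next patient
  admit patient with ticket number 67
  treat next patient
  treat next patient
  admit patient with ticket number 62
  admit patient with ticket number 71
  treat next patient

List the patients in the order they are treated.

insert 66 → {66}
insert 58 → {58, 66}
treat next patient → 58; now {66}
treat next patient → 66; now {}
insert 63 → {63}
treat next patient → 63; now {}
insert 65 → {65}
insert 78 → {65, 78}
insert 68 → {65, 68, 78}
insert 72 → {65, 68, 72, 78}
treat next patient → 65; now {68, 72, 78}
treat next patient → 68; now {72, 78}
insert 83 → {72, 78, 83}
insert 55 → {55, 72, 78, 83}
insert 79 → {55, 72, 78, 79, 83}
treat next patient → 55; now {72, 78, 79, 83}
insert 64 → {64, 72, 78, 79, 83}
insert 70 → {64, 70, 72, 78, 79, 83}
treat next patient → 64; now {70, 72, 78, 79, 83}
insert 75 → {70, 72, 75, 78, 79, 83}
insert 59 → {59, 70, 72, 75, 78, 79, 83}
treat next patient → 59; now {70, 72, 75, 78, 79, 83}
treat next patient → 70; now {72, 75, 78, 79, 83}
insert 52 → {52, 72, 75, 78, 79, 83}
treat next patient → 52; now {72, 75, 78, 79, 83}
insert 56 → {56, 72, 75, 78, 79, 83}
insert 60 → {56, 60, 72, 75, 78, 79, 83}
insert 82 → {56, 60, 72, 75, 78, 79, 82, 83}
insert 73 → {56, 60, 72, 73, 75, 78, 79, 82, 83}
treat next patient → 56; now {60, 72, 73, 75, 78, 79, 82, 83}
insert 67 → {60, 67, 72, 73, 75, 78, 79, 82, 83}
treat next patient → 60; now {67, 72, 73, 75, 78, 79, 82, 83}
treat next patient → 67; now {72, 73, 75, 78, 79, 82, 83}
insert 62 → {62, 72, 73, 75, 78, 79, 82, 83}
insert 71 → {62, 71, 72, 73, 75, 78, 79, 82, 83}
treat next patient → 62; now {71, 72, 73, 75, 78, 79, 82, 83}

[58, 66, 63, 65, 68, 55, 64, 59, 70, 52, 56, 60, 67, 62]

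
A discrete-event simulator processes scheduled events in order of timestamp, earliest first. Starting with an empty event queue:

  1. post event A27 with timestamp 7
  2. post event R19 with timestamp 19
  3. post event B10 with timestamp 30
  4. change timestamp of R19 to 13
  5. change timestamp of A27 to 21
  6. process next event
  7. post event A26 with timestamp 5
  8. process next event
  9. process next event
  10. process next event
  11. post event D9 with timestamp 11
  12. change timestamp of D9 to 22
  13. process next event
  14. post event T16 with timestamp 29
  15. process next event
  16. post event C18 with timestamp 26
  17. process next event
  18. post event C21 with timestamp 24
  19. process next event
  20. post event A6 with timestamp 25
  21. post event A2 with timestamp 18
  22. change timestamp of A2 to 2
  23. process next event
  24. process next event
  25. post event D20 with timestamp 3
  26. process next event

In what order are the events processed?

R19 → A26 → A27 → B10 → D9 → T16 → C18 → C21 → A2 → A6 → D20

add A27 (timestamp 7) → {A27:7}
add R19 (timestamp 19) → {A27:7, R19:19}
add B10 (timestamp 30) → {A27:7, R19:19, B10:30}
update R19 to timestamp 13 → {A27:7, R19:13, B10:30}
update A27 to timestamp 21 → {R19:13, A27:21, B10:30}
process next event → R19; now {A27:21, B10:30}
add A26 (timestamp 5) → {A26:5, A27:21, B10:30}
process next event → A26; now {A27:21, B10:30}
process next event → A27; now {B10:30}
process next event → B10; now {}
add D9 (timestamp 11) → {D9:11}
update D9 to timestamp 22 → {D9:22}
process next event → D9; now {}
add T16 (timestamp 29) → {T16:29}
process next event → T16; now {}
add C18 (timestamp 26) → {C18:26}
process next event → C18; now {}
add C21 (timestamp 24) → {C21:24}
process next event → C21; now {}
add A6 (timestamp 25) → {A6:25}
add A2 (timestamp 18) → {A2:18, A6:25}
update A2 to timestamp 2 → {A2:2, A6:25}
process next event → A2; now {A6:25}
process next event → A6; now {}
add D20 (timestamp 3) → {D20:3}
process next event → D20; now {}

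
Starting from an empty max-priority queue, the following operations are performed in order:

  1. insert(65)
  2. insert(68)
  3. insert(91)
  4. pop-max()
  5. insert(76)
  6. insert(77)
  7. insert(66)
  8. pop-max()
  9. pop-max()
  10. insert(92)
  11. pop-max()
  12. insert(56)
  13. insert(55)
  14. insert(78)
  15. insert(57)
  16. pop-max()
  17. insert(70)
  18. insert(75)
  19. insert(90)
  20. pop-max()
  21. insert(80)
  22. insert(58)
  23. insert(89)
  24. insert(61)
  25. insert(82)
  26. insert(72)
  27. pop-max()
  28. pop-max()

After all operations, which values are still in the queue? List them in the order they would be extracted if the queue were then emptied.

insert 65 → {65}
insert 68 → {68, 65}
insert 91 → {91, 68, 65}
pop-max → 91; now {68, 65}
insert 76 → {76, 68, 65}
insert 77 → {77, 76, 68, 65}
insert 66 → {77, 76, 68, 66, 65}
pop-max → 77; now {76, 68, 66, 65}
pop-max → 76; now {68, 66, 65}
insert 92 → {92, 68, 66, 65}
pop-max → 92; now {68, 66, 65}
insert 56 → {68, 66, 65, 56}
insert 55 → {68, 66, 65, 56, 55}
insert 78 → {78, 68, 66, 65, 56, 55}
insert 57 → {78, 68, 66, 65, 57, 56, 55}
pop-max → 78; now {68, 66, 65, 57, 56, 55}
insert 70 → {70, 68, 66, 65, 57, 56, 55}
insert 75 → {75, 70, 68, 66, 65, 57, 56, 55}
insert 90 → {90, 75, 70, 68, 66, 65, 57, 56, 55}
pop-max → 90; now {75, 70, 68, 66, 65, 57, 56, 55}
insert 80 → {80, 75, 70, 68, 66, 65, 57, 56, 55}
insert 58 → {80, 75, 70, 68, 66, 65, 58, 57, 56, 55}
insert 89 → {89, 80, 75, 70, 68, 66, 65, 58, 57, 56, 55}
insert 61 → {89, 80, 75, 70, 68, 66, 65, 61, 58, 57, 56, 55}
insert 82 → {89, 82, 80, 75, 70, 68, 66, 65, 61, 58, 57, 56, 55}
insert 72 → {89, 82, 80, 75, 72, 70, 68, 66, 65, 61, 58, 57, 56, 55}
pop-max → 89; now {82, 80, 75, 72, 70, 68, 66, 65, 61, 58, 57, 56, 55}
pop-max → 82; now {80, 75, 72, 70, 68, 66, 65, 61, 58, 57, 56, 55}

[80, 75, 72, 70, 68, 66, 65, 61, 58, 57, 56, 55]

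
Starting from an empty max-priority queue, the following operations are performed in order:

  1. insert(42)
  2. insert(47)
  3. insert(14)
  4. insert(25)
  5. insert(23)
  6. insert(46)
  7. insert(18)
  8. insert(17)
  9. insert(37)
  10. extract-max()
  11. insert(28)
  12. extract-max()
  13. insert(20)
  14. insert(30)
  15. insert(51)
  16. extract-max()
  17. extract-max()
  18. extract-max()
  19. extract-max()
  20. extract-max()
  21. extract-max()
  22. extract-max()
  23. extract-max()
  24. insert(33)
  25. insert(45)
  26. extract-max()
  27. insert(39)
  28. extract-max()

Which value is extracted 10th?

20

insert 42 → {42}
insert 47 → {47, 42}
insert 14 → {47, 42, 14}
insert 25 → {47, 42, 25, 14}
insert 23 → {47, 42, 25, 23, 14}
insert 46 → {47, 46, 42, 25, 23, 14}
insert 18 → {47, 46, 42, 25, 23, 18, 14}
insert 17 → {47, 46, 42, 25, 23, 18, 17, 14}
insert 37 → {47, 46, 42, 37, 25, 23, 18, 17, 14}
extract-max → 47; now {46, 42, 37, 25, 23, 18, 17, 14}
insert 28 → {46, 42, 37, 28, 25, 23, 18, 17, 14}
extract-max → 46; now {42, 37, 28, 25, 23, 18, 17, 14}
insert 20 → {42, 37, 28, 25, 23, 20, 18, 17, 14}
insert 30 → {42, 37, 30, 28, 25, 23, 20, 18, 17, 14}
insert 51 → {51, 42, 37, 30, 28, 25, 23, 20, 18, 17, 14}
extract-max → 51; now {42, 37, 30, 28, 25, 23, 20, 18, 17, 14}
extract-max → 42; now {37, 30, 28, 25, 23, 20, 18, 17, 14}
extract-max → 37; now {30, 28, 25, 23, 20, 18, 17, 14}
extract-max → 30; now {28, 25, 23, 20, 18, 17, 14}
extract-max → 28; now {25, 23, 20, 18, 17, 14}
extract-max → 25; now {23, 20, 18, 17, 14}
extract-max → 23; now {20, 18, 17, 14}
extract-max → 20; now {18, 17, 14}
insert 33 → {33, 18, 17, 14}
insert 45 → {45, 33, 18, 17, 14}
extract-max → 45; now {33, 18, 17, 14}
insert 39 → {39, 33, 18, 17, 14}
extract-max → 39; now {33, 18, 17, 14}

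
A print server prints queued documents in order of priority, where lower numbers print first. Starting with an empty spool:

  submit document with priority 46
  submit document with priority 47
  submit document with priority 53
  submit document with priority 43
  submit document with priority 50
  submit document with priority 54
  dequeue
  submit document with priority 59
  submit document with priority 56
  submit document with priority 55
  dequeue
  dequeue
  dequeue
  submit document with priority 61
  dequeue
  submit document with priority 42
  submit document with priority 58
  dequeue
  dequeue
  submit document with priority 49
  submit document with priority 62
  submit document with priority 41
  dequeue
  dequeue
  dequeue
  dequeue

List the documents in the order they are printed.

insert 46 → {46}
insert 47 → {46, 47}
insert 53 → {46, 47, 53}
insert 43 → {43, 46, 47, 53}
insert 50 → {43, 46, 47, 50, 53}
insert 54 → {43, 46, 47, 50, 53, 54}
dequeue → 43; now {46, 47, 50, 53, 54}
insert 59 → {46, 47, 50, 53, 54, 59}
insert 56 → {46, 47, 50, 53, 54, 56, 59}
insert 55 → {46, 47, 50, 53, 54, 55, 56, 59}
dequeue → 46; now {47, 50, 53, 54, 55, 56, 59}
dequeue → 47; now {50, 53, 54, 55, 56, 59}
dequeue → 50; now {53, 54, 55, 56, 59}
insert 61 → {53, 54, 55, 56, 59, 61}
dequeue → 53; now {54, 55, 56, 59, 61}
insert 42 → {42, 54, 55, 56, 59, 61}
insert 58 → {42, 54, 55, 56, 58, 59, 61}
dequeue → 42; now {54, 55, 56, 58, 59, 61}
dequeue → 54; now {55, 56, 58, 59, 61}
insert 49 → {49, 55, 56, 58, 59, 61}
insert 62 → {49, 55, 56, 58, 59, 61, 62}
insert 41 → {41, 49, 55, 56, 58, 59, 61, 62}
dequeue → 41; now {49, 55, 56, 58, 59, 61, 62}
dequeue → 49; now {55, 56, 58, 59, 61, 62}
dequeue → 55; now {56, 58, 59, 61, 62}
dequeue → 56; now {58, 59, 61, 62}

[43, 46, 47, 50, 53, 42, 54, 41, 49, 55, 56]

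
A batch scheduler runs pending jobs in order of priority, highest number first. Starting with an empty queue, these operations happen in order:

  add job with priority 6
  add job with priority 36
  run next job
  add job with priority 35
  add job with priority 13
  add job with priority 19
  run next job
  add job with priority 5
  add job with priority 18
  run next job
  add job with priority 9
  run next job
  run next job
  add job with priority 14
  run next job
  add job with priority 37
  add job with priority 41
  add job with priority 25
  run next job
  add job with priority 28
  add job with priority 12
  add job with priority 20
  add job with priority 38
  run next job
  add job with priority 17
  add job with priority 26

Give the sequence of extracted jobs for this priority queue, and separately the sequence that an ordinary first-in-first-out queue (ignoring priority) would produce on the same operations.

priority queue: 36, 35, 19, 18, 13, 14, 41, 38; FIFO queue: 6 → 36 → 35 → 13 → 19 → 5 → 18 → 9

insert 6 → {6}
insert 36 → {36, 6}
run next job → 36; now {6}
insert 35 → {35, 6}
insert 13 → {35, 13, 6}
insert 19 → {35, 19, 13, 6}
run next job → 35; now {19, 13, 6}
insert 5 → {19, 13, 6, 5}
insert 18 → {19, 18, 13, 6, 5}
run next job → 19; now {18, 13, 6, 5}
insert 9 → {18, 13, 9, 6, 5}
run next job → 18; now {13, 9, 6, 5}
run next job → 13; now {9, 6, 5}
insert 14 → {14, 9, 6, 5}
run next job → 14; now {9, 6, 5}
insert 37 → {37, 9, 6, 5}
insert 41 → {41, 37, 9, 6, 5}
insert 25 → {41, 37, 25, 9, 6, 5}
run next job → 41; now {37, 25, 9, 6, 5}
insert 28 → {37, 28, 25, 9, 6, 5}
insert 12 → {37, 28, 25, 12, 9, 6, 5}
insert 20 → {37, 28, 25, 20, 12, 9, 6, 5}
insert 38 → {38, 37, 28, 25, 20, 12, 9, 6, 5}
run next job → 38; now {37, 28, 25, 20, 12, 9, 6, 5}
insert 17 → {37, 28, 25, 20, 17, 12, 9, 6, 5}
insert 26 → {37, 28, 26, 25, 20, 17, 12, 9, 6, 5}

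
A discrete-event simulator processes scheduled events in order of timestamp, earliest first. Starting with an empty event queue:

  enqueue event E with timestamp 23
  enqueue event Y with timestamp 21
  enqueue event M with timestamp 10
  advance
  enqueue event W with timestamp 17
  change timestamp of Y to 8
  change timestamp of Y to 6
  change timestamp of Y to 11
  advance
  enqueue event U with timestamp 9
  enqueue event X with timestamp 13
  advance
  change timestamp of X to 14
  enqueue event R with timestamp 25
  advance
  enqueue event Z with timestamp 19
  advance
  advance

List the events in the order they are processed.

M → Y → U → X → W → Z

add E (timestamp 23) → {E:23}
add Y (timestamp 21) → {Y:21, E:23}
add M (timestamp 10) → {M:10, Y:21, E:23}
advance → M; now {Y:21, E:23}
add W (timestamp 17) → {W:17, Y:21, E:23}
update Y to timestamp 8 → {Y:8, W:17, E:23}
update Y to timestamp 6 → {Y:6, W:17, E:23}
update Y to timestamp 11 → {Y:11, W:17, E:23}
advance → Y; now {W:17, E:23}
add U (timestamp 9) → {U:9, W:17, E:23}
add X (timestamp 13) → {U:9, X:13, W:17, E:23}
advance → U; now {X:13, W:17, E:23}
update X to timestamp 14 → {X:14, W:17, E:23}
add R (timestamp 25) → {X:14, W:17, E:23, R:25}
advance → X; now {W:17, E:23, R:25}
add Z (timestamp 19) → {W:17, Z:19, E:23, R:25}
advance → W; now {Z:19, E:23, R:25}
advance → Z; now {E:23, R:25}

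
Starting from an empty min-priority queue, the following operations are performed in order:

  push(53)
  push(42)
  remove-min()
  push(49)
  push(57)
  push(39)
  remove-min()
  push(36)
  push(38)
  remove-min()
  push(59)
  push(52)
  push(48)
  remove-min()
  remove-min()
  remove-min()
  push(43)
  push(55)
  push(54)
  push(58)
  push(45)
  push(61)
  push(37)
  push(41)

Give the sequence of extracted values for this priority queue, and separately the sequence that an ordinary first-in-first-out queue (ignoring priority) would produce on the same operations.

priority queue: 42, 39, 36, 38, 48, 49; FIFO queue: [53, 42, 49, 57, 39, 36]

insert 53 → {53}
insert 42 → {42, 53}
remove-min → 42; now {53}
insert 49 → {49, 53}
insert 57 → {49, 53, 57}
insert 39 → {39, 49, 53, 57}
remove-min → 39; now {49, 53, 57}
insert 36 → {36, 49, 53, 57}
insert 38 → {36, 38, 49, 53, 57}
remove-min → 36; now {38, 49, 53, 57}
insert 59 → {38, 49, 53, 57, 59}
insert 52 → {38, 49, 52, 53, 57, 59}
insert 48 → {38, 48, 49, 52, 53, 57, 59}
remove-min → 38; now {48, 49, 52, 53, 57, 59}
remove-min → 48; now {49, 52, 53, 57, 59}
remove-min → 49; now {52, 53, 57, 59}
insert 43 → {43, 52, 53, 57, 59}
insert 55 → {43, 52, 53, 55, 57, 59}
insert 54 → {43, 52, 53, 54, 55, 57, 59}
insert 58 → {43, 52, 53, 54, 55, 57, 58, 59}
insert 45 → {43, 45, 52, 53, 54, 55, 57, 58, 59}
insert 61 → {43, 45, 52, 53, 54, 55, 57, 58, 59, 61}
insert 37 → {37, 43, 45, 52, 53, 54, 55, 57, 58, 59, 61}
insert 41 → {37, 41, 43, 45, 52, 53, 54, 55, 57, 58, 59, 61}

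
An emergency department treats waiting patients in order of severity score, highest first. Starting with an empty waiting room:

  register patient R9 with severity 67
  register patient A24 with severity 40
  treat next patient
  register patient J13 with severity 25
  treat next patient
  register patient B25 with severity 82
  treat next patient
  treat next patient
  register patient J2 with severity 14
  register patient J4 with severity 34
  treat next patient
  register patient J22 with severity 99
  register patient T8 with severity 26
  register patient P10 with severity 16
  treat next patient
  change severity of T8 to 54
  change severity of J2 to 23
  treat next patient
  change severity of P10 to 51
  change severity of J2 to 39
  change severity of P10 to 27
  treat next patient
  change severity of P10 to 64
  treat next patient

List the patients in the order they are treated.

add R9 (severity 67) → {R9:67}
add A24 (severity 40) → {R9:67, A24:40}
treat next patient → R9; now {A24:40}
add J13 (severity 25) → {A24:40, J13:25}
treat next patient → A24; now {J13:25}
add B25 (severity 82) → {B25:82, J13:25}
treat next patient → B25; now {J13:25}
treat next patient → J13; now {}
add J2 (severity 14) → {J2:14}
add J4 (severity 34) → {J4:34, J2:14}
treat next patient → J4; now {J2:14}
add J22 (severity 99) → {J22:99, J2:14}
add T8 (severity 26) → {J22:99, T8:26, J2:14}
add P10 (severity 16) → {J22:99, T8:26, P10:16, J2:14}
treat next patient → J22; now {T8:26, P10:16, J2:14}
update T8 to severity 54 → {T8:54, P10:16, J2:14}
update J2 to severity 23 → {T8:54, J2:23, P10:16}
treat next patient → T8; now {J2:23, P10:16}
update P10 to severity 51 → {P10:51, J2:23}
update J2 to severity 39 → {P10:51, J2:39}
update P10 to severity 27 → {J2:39, P10:27}
treat next patient → J2; now {P10:27}
update P10 to severity 64 → {P10:64}
treat next patient → P10; now {}

R9 → A24 → B25 → J13 → J4 → J22 → T8 → J2 → P10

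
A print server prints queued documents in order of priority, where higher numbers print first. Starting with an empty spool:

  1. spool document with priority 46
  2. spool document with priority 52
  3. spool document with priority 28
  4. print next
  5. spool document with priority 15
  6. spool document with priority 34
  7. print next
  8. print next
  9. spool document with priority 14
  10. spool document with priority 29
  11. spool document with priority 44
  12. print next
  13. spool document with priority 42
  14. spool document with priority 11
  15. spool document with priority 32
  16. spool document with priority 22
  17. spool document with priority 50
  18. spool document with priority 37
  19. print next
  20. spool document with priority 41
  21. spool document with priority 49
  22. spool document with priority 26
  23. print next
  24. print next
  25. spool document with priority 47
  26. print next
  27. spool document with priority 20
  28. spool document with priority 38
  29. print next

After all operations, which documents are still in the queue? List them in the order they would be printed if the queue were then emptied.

38, 37, 32, 29, 28, 26, 22, 20, 15, 14, 11

insert 46 → {46}
insert 52 → {52, 46}
insert 28 → {52, 46, 28}
print next → 52; now {46, 28}
insert 15 → {46, 28, 15}
insert 34 → {46, 34, 28, 15}
print next → 46; now {34, 28, 15}
print next → 34; now {28, 15}
insert 14 → {28, 15, 14}
insert 29 → {29, 28, 15, 14}
insert 44 → {44, 29, 28, 15, 14}
print next → 44; now {29, 28, 15, 14}
insert 42 → {42, 29, 28, 15, 14}
insert 11 → {42, 29, 28, 15, 14, 11}
insert 32 → {42, 32, 29, 28, 15, 14, 11}
insert 22 → {42, 32, 29, 28, 22, 15, 14, 11}
insert 50 → {50, 42, 32, 29, 28, 22, 15, 14, 11}
insert 37 → {50, 42, 37, 32, 29, 28, 22, 15, 14, 11}
print next → 50; now {42, 37, 32, 29, 28, 22, 15, 14, 11}
insert 41 → {42, 41, 37, 32, 29, 28, 22, 15, 14, 11}
insert 49 → {49, 42, 41, 37, 32, 29, 28, 22, 15, 14, 11}
insert 26 → {49, 42, 41, 37, 32, 29, 28, 26, 22, 15, 14, 11}
print next → 49; now {42, 41, 37, 32, 29, 28, 26, 22, 15, 14, 11}
print next → 42; now {41, 37, 32, 29, 28, 26, 22, 15, 14, 11}
insert 47 → {47, 41, 37, 32, 29, 28, 26, 22, 15, 14, 11}
print next → 47; now {41, 37, 32, 29, 28, 26, 22, 15, 14, 11}
insert 20 → {41, 37, 32, 29, 28, 26, 22, 20, 15, 14, 11}
insert 38 → {41, 38, 37, 32, 29, 28, 26, 22, 20, 15, 14, 11}
print next → 41; now {38, 37, 32, 29, 28, 26, 22, 20, 15, 14, 11}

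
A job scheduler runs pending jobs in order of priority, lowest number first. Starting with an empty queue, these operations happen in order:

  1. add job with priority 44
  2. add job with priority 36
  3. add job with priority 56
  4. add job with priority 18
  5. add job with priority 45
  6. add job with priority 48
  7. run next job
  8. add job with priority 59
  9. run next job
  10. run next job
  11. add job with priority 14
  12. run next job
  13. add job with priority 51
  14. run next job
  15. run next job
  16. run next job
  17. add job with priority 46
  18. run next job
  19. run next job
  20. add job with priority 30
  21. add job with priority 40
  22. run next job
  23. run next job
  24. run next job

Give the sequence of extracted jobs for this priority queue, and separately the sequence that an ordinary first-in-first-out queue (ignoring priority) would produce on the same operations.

insert 44 → {44}
insert 36 → {36, 44}
insert 56 → {36, 44, 56}
insert 18 → {18, 36, 44, 56}
insert 45 → {18, 36, 44, 45, 56}
insert 48 → {18, 36, 44, 45, 48, 56}
run next job → 18; now {36, 44, 45, 48, 56}
insert 59 → {36, 44, 45, 48, 56, 59}
run next job → 36; now {44, 45, 48, 56, 59}
run next job → 44; now {45, 48, 56, 59}
insert 14 → {14, 45, 48, 56, 59}
run next job → 14; now {45, 48, 56, 59}
insert 51 → {45, 48, 51, 56, 59}
run next job → 45; now {48, 51, 56, 59}
run next job → 48; now {51, 56, 59}
run next job → 51; now {56, 59}
insert 46 → {46, 56, 59}
run next job → 46; now {56, 59}
run next job → 56; now {59}
insert 30 → {30, 59}
insert 40 → {30, 40, 59}
run next job → 30; now {40, 59}
run next job → 40; now {59}
run next job → 59; now {}

priority queue: 18 → 36 → 44 → 14 → 45 → 48 → 51 → 46 → 56 → 30 → 40 → 59; FIFO queue: [44, 36, 56, 18, 45, 48, 59, 14, 51, 46, 30, 40]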